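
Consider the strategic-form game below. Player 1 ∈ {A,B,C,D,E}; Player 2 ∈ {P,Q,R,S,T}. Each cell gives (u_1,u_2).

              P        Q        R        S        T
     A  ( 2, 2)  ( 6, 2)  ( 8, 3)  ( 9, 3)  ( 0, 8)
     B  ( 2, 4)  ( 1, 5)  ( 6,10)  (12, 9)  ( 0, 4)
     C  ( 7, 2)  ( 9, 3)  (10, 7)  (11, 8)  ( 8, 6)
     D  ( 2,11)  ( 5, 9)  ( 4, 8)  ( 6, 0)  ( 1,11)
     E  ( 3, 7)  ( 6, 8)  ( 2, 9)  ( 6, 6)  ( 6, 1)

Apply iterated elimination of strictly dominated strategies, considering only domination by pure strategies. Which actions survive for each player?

Survivors P1:{B,C} P2:{R,S}

P1 drop A (C beats it: P:7>2 Q:9>6 R:10>8 S:11>9 T:8>0)
P1 drop D (C beats it: P:7>2 Q:9>5 R:10>4 S:11>6 T:8>1)
P1 drop E (C beats it: P:7>3 Q:9>6 R:10>2 S:11>6 T:8>6)
P2 drop P (Q beats it: B:5>4 C:3>2)
P2 drop Q (R beats it: B:10>5 C:7>3)
P2 drop T (R beats it: B:10>4 C:7>6)
P1→{B,C} P2→{R,S}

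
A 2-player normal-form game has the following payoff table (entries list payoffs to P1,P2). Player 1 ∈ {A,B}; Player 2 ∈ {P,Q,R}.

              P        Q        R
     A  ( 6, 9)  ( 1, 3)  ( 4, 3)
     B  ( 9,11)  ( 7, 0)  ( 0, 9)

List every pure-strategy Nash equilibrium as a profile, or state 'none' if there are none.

(A,P): not NE [P1→B gives 9>6]
(A,Q): not NE [P1→B gives 7>1; P2→P gives 9>3]
(A,R): not NE [P2→P gives 9>3]
(B,P): NE
(B,Q): not NE [P2→P gives 11>0]
(B,R): not NE [P1→A gives 4>0; P2→P gives 11>9]

Nash profiles: (B,P)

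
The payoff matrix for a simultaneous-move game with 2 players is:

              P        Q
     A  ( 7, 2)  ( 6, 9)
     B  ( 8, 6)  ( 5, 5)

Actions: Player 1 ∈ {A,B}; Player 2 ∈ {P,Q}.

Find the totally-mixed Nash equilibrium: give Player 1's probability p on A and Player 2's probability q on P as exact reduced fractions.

P1 indiff ⇒ q·7+(1-q)·6 = q·8+(1-q)·5 ⇒ q(-1) = (1-q)(-1) ⇒ q = 1/2
P2 indiff ⇒ p·2+(1-p)·6 = p·9+(1-p)·5 ⇒ p(-7) = (1-p)(-1) ⇒ p = 1/8

(p,q) = (1/8, 1/2)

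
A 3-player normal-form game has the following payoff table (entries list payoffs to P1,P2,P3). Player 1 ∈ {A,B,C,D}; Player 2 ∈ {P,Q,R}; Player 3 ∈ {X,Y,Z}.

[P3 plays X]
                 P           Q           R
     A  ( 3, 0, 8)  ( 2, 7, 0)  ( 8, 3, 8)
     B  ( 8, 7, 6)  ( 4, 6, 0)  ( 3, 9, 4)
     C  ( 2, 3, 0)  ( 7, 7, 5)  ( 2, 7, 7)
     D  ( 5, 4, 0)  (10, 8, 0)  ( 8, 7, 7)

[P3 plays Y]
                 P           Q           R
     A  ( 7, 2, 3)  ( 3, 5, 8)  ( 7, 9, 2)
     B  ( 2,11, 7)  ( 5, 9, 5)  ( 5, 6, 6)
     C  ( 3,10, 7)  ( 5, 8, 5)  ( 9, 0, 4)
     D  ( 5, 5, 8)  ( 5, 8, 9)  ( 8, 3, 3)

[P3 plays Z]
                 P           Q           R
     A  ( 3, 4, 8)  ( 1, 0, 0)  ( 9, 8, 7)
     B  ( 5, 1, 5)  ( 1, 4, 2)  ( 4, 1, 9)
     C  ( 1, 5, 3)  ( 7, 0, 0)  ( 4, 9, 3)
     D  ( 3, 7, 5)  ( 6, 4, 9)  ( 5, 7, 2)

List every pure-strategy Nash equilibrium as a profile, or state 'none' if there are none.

Nash profiles: (D,Q,Y)

(A,P,X): not NE [P1→B gives 8>3; P2→Q gives 7>0]
(A,P,Y): not NE [P2→R gives 9>2; P3→Z gives 8>3]
(A,P,Z): not NE [P1→B gives 5>3; P2→R gives 8>4]
(A,Q,X): not NE [P1→D gives 10>2; P3→Y gives 8>0]
(A,Q,Y): not NE [P1→D gives 5>3; P2→R gives 9>5]
(A,Q,Z): not NE [P1→C gives 7>1; P2→R gives 8>0; P3→Y gives 8>0]
(A,R,X): not NE [P2→Q gives 7>3]
(A,R,Y): not NE [P1→C gives 9>7; P3→X gives 8>2]
(A,R,Z): not NE [P3→X gives 8>7]
(B,P,X): not NE [P2→R gives 9>7; P3→Y gives 7>6]
(B,P,Y): not NE [P1→A gives 7>2]
(B,P,Z): not NE [P2→Q gives 4>1; P3→Y gives 7>5]
(B,Q,X): not NE [P1→D gives 10>4; P2→R gives 9>6; P3→Y gives 5>0]
(B,Q,Y): not NE [P2→P gives 11>9]
(B,Q,Z): not NE [P1→C gives 7>1; P3→Y gives 5>2]
(B,R,X): not NE [P1→D gives 8>3; P3→Z gives 9>4]
(B,R,Y): not NE [P1→C gives 9>5; P2→P gives 11>6; P3→Z gives 9>6]
(B,R,Z): not NE [P1→A gives 9>4; P2→Q gives 4>1]
(C,P,X): not NE [P1→B gives 8>2; P2→R gives 7>3; P3→Y gives 7>0]
(C,P,Y): not NE [P1→A gives 7>3]
(C,P,Z): not NE [P1→B gives 5>1; P2→R gives 9>5; P3→Y gives 7>3]
(C,Q,X): not NE [P1→D gives 10>7]
(C,Q,Y): not NE [P2→P gives 10>8]
(C,Q,Z): not NE [P2→R gives 9>0; P3→Y gives 5>0]
(C,R,X): not NE [P1→D gives 8>2]
(C,R,Y): not NE [P2→P gives 10>0; P3→X gives 7>4]
(C,R,Z): not NE [P1→A gives 9>4; P3→X gives 7>3]
(D,P,X): not NE [P1→B gives 8>5; P2→Q gives 8>4; P3→Y gives 8>0]
(D,P,Y): not NE [P1→A gives 7>5; P2→Q gives 8>5]
(D,P,Z): not NE [P1→B gives 5>3; P3→Y gives 8>5]
(D,Q,X): not NE [P3→Z gives 9>0]
(D,Q,Y): NE
(D,Q,Z): not NE [P1→C gives 7>6; P2→R gives 7>4]
(D,R,X): not NE [P2→Q gives 8>7]
(D,R,Y): not NE [P1→C gives 9>8; P2→Q gives 8>3; P3→X gives 7>3]
(D,R,Z): not NE [P1→A gives 9>5; P3→X gives 7>2]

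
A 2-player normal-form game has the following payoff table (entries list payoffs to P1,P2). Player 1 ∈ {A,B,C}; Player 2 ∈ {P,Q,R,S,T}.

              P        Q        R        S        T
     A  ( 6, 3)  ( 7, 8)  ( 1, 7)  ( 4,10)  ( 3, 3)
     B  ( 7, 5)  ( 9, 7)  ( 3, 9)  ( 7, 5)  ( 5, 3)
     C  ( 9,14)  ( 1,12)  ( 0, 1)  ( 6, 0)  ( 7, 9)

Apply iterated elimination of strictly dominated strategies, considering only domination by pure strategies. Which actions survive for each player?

P1 drop A (B beats it: P:7>6 Q:9>7 R:3>1 S:7>4 T:5>3)
P2 drop S (Q beats it: B:7>5 C:12>0)
P2 drop T (P beats it: B:5>3 C:14>9)
P1→{B,C} P2→{P,Q,R}

IESDS → P1:{B,C} P2:{P,Q,R}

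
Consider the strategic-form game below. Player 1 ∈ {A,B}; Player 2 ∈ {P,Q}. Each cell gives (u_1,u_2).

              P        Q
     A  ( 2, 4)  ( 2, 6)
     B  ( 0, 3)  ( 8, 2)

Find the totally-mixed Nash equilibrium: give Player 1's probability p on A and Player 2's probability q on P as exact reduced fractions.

(p,q) = (1/3, 3/4)

P1 indiff ⇒ q·2+(1-q)·2 = q·0+(1-q)·8 ⇒ q(2) = (1-q)(6) ⇒ q = 3/4
P2 indiff ⇒ p·4+(1-p)·3 = p·6+(1-p)·2 ⇒ p(-2) = (1-p)(-1) ⇒ p = 1/3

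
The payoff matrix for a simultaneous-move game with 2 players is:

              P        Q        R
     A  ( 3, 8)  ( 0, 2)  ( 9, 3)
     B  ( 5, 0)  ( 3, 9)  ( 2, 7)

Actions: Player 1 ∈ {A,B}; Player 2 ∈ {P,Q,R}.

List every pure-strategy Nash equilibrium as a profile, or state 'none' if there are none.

PSNE = {(B,Q)}

(A,P): not NE [P1→B gives 5>3]
(A,Q): not NE [P1→B gives 3>0; P2→P gives 8>2]
(A,R): not NE [P2→P gives 8>3]
(B,P): not NE [P2→Q gives 9>0]
(B,Q): NE
(B,R): not NE [P1→A gives 9>2; P2→Q gives 9>7]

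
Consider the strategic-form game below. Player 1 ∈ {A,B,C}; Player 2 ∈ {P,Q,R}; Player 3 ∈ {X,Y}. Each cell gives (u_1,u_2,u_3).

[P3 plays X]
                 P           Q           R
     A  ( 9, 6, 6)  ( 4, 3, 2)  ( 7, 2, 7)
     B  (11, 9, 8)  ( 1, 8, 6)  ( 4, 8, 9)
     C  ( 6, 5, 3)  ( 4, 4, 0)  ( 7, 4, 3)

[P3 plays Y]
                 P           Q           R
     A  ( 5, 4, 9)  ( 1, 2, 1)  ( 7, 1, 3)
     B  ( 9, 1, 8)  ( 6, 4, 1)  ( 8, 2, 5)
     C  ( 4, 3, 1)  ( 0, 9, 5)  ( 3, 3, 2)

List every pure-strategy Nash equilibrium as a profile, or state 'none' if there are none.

PSNE = {(B,P,X)}

(A,P,X): not NE [P1→B gives 11>9; P3→Y gives 9>6]
(A,P,Y): not NE [P1→B gives 9>5]
(A,Q,X): not NE [P2→P gives 6>3]
(A,Q,Y): not NE [P1→B gives 6>1; P2→P gives 4>2; P3→X gives 2>1]
(A,R,X): not NE [P2→P gives 6>2]
(A,R,Y): not NE [P1→B gives 8>7; P2→P gives 4>1; P3→X gives 7>3]
(B,P,X): NE
(B,P,Y): not NE [P2→Q gives 4>1]
(B,Q,X): not NE [P1→C gives 4>1; P2→P gives 9>8]
(B,Q,Y): not NE [P3→X gives 6>1]
(B,R,X): not NE [P1→C gives 7>4; P2→P gives 9>8]
(B,R,Y): not NE [P2→Q gives 4>2; P3→X gives 9>5]
(C,P,X): not NE [P1→B gives 11>6]
(C,P,Y): not NE [P1→B gives 9>4; P2→Q gives 9>3; P3→X gives 3>1]
(C,Q,X): not NE [P2→P gives 5>4; P3→Y gives 5>0]
(C,Q,Y): not NE [P1→B gives 6>0]
(C,R,X): not NE [P2→P gives 5>4]
(C,R,Y): not NE [P1→B gives 8>3; P2→Q gives 9>3; P3→X gives 3>2]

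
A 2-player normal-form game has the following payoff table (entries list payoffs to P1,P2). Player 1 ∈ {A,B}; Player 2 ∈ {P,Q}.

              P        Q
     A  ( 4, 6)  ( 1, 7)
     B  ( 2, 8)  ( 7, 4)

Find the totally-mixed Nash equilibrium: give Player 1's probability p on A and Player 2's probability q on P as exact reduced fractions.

P1 indiff ⇒ q·4+(1-q)·1 = q·2+(1-q)·7 ⇒ q(2) = (1-q)(6) ⇒ q = 3/4
P2 indiff ⇒ p·6+(1-p)·8 = p·7+(1-p)·4 ⇒ p(-1) = (1-p)(-4) ⇒ p = 4/5

(p,q) = (4/5, 3/4)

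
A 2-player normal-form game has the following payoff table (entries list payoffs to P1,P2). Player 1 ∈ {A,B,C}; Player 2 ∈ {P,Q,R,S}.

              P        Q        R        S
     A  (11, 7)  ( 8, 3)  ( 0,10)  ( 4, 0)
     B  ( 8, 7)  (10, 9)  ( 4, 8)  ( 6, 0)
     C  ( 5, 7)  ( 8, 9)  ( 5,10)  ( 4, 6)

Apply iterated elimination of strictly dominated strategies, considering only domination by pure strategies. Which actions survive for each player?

Remaining: P1:{B,C} P2:{Q,R}

P2 drop P (R beats it: A:10>7 B:8>7 C:10>7)
P1 drop A (B beats it: Q:10>8 R:4>0 S:6>4)
P2 drop S (Q beats it: B:9>0 C:9>6)
P1→{B,C} P2→{Q,R}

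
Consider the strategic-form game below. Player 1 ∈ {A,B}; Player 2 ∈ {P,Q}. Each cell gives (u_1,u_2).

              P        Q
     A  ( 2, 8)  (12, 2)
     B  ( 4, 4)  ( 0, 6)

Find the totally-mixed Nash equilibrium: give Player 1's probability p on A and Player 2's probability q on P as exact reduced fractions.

P1 indiff ⇒ q·2+(1-q)·12 = q·4+(1-q)·0 ⇒ q(-2) = (1-q)(-12) ⇒ q = 6/7
P2 indiff ⇒ p·8+(1-p)·4 = p·2+(1-p)·6 ⇒ p(6) = (1-p)(2) ⇒ p = 1/4

p=1/4, q=6/7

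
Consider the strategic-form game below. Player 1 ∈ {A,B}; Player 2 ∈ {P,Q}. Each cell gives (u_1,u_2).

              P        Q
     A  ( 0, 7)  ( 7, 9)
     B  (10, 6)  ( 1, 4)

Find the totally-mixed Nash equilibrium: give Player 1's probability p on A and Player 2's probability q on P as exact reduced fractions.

p=1/2, q=3/8

P1 indiff ⇒ q·0+(1-q)·7 = q·10+(1-q)·1 ⇒ q(-10) = (1-q)(-6) ⇒ q = 3/8
P2 indiff ⇒ p·7+(1-p)·6 = p·9+(1-p)·4 ⇒ p(-2) = (1-p)(-2) ⇒ p = 1/2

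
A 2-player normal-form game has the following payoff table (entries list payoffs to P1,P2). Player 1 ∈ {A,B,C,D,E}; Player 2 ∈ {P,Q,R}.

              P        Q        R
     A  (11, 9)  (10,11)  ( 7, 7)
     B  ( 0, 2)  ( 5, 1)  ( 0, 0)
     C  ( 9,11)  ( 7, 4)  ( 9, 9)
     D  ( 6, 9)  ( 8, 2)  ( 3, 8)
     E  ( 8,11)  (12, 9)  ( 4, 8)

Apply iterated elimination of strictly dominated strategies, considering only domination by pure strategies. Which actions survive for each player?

Survivors P1:{A,E} P2:{P,Q}

P1 drop B (A beats it: P:11>0 Q:10>5 R:7>0)
P1 drop D (A beats it: P:11>6 Q:10>8 R:7>3)
P2 drop R (P beats it: A:9>7 C:11>9 E:11>8)
P1 drop C (A beats it: P:11>9 Q:10>7)
P1→{A,E} P2→{P,Q}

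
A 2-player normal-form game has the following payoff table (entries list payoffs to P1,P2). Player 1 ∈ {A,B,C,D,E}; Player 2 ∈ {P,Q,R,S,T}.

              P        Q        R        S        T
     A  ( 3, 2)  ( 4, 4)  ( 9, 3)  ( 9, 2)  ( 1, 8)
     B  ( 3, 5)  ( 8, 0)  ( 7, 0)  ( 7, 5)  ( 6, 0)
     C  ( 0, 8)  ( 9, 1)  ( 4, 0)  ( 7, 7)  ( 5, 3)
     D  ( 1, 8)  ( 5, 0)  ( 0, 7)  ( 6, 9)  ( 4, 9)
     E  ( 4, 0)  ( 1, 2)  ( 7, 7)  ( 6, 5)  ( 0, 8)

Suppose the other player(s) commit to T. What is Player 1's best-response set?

u_1(A vs T) = 1
u_1(B vs T) = 6
u_1(C vs T) = 5
u_1(D vs T) = 4
u_1(E vs T) = 0
max payoff 6 at {B}

argmax u_1 = {B}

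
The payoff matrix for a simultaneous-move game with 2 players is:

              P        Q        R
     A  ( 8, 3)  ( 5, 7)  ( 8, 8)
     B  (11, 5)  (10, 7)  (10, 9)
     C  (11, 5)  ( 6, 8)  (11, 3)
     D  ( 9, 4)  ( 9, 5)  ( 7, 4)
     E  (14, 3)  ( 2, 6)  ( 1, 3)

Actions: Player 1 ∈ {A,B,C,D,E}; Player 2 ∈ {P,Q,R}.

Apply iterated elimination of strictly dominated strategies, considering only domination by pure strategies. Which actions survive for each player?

P1 drop A (B beats it: P:11>8 Q:10>5 R:10>8)
P1 drop D (B beats it: P:11>9 Q:10>9 R:10>7)
P2 drop P (Q beats it: B:7>5 C:8>5 E:6>3)
P1 drop E (B beats it: Q:10>2 R:10>1)
P1→{B,C} P2→{Q,R}

IESDS → P1:{B,C} P2:{Q,R}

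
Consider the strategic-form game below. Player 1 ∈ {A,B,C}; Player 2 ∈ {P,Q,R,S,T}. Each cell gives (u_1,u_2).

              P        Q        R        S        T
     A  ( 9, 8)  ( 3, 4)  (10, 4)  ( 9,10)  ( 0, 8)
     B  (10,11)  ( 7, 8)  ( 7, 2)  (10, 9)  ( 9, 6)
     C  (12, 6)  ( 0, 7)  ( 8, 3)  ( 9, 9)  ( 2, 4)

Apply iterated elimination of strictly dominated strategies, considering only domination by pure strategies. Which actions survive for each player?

IESDS → P1:{B,C} P2:{P,S}

P2 drop Q (S beats it: A:10>4 B:9>8 C:9>7)
P2 drop R (P beats it: A:8>4 B:11>2 C:6>3)
P1 drop A (B beats it: P:10>9 S:10>9 T:9>0)
P2 drop T (P beats it: B:11>6 C:6>4)
P1→{B,C} P2→{P,S}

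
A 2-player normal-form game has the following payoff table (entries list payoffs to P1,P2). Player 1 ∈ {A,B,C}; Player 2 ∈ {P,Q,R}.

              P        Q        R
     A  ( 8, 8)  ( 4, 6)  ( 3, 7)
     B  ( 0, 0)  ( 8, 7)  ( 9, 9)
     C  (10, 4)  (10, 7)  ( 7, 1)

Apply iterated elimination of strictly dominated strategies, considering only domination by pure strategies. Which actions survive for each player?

Remaining: P1:{B,C} P2:{Q,R}

P1 drop A (C beats it: P:10>8 Q:10>4 R:7>3)
P2 drop P (Q beats it: B:7>0 C:7>4)
P1→{B,C} P2→{Q,R}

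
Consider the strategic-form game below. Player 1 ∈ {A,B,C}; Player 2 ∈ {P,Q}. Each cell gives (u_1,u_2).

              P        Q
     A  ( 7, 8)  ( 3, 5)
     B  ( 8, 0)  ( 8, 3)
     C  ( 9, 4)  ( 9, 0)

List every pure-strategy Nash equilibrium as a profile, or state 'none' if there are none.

(A,P): not NE [P1→C gives 9>7]
(A,Q): not NE [P1→C gives 9>3; P2→P gives 8>5]
(B,P): not NE [P1→C gives 9>8; P2→Q gives 3>0]
(B,Q): not NE [P1→C gives 9>8]
(C,P): NE
(C,Q): not NE [P2→P gives 4>0]

Nash profiles: (C,P)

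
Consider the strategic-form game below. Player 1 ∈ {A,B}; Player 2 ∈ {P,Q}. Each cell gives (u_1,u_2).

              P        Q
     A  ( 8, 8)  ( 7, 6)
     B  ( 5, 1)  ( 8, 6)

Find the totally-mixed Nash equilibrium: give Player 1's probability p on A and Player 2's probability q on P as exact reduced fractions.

P1 indiff ⇒ q·8+(1-q)·7 = q·5+(1-q)·8 ⇒ q(3) = (1-q)(1) ⇒ q = 1/4
P2 indiff ⇒ p·8+(1-p)·1 = p·6+(1-p)·6 ⇒ p(2) = (1-p)(5) ⇒ p = 5/7

P1 mixes 5/7 on A; P2 mixes 1/4 on P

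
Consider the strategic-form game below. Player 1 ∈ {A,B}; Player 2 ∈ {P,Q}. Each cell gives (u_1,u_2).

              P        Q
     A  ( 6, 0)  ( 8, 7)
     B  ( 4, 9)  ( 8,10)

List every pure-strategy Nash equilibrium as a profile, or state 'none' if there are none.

(A,P): not NE [P2→Q gives 7>0]
(A,Q): NE
(B,P): not NE [P1→A gives 6>4; P2→Q gives 10>9]
(B,Q): NE

PSNE = {(A,Q), (B,Q)}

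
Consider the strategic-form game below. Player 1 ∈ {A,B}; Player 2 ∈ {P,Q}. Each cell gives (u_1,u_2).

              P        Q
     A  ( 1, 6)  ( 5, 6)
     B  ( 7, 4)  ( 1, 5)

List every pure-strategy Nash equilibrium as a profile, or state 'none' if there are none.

(A,P): not NE [P1→B gives 7>1]
(A,Q): NE
(B,P): not NE [P2→Q gives 5>4]
(B,Q): not NE [P1→A gives 5>1]

PSNE = {(A,Q)}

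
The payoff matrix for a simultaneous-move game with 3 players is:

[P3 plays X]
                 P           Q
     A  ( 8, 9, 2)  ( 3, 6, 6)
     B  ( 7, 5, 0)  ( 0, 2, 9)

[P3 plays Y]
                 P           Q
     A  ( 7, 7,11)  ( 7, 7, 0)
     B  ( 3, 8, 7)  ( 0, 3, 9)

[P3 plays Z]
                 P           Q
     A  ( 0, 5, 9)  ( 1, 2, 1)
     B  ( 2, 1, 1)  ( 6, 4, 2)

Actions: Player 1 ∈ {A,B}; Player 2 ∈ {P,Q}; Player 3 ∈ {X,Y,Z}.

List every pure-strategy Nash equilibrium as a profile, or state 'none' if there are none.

NE set: (A,P,Y)

(A,P,X): not NE [P3→Y gives 11>2]
(A,P,Y): NE
(A,P,Z): not NE [P1→B gives 2>0; P3→Y gives 11>9]
(A,Q,X): not NE [P2→P gives 9>6]
(A,Q,Y): not NE [P3→X gives 6>0]
(A,Q,Z): not NE [P1→B gives 6>1; P2→P gives 5>2; P3→X gives 6>1]
(B,P,X): not NE [P1→A gives 8>7; P3→Y gives 7>0]
(B,P,Y): not NE [P1→A gives 7>3]
(B,P,Z): not NE [P2→Q gives 4>1; P3→Y gives 7>1]
(B,Q,X): not NE [P1→A gives 3>0; P2→P gives 5>2]
(B,Q,Y): not NE [P1→A gives 7>0; P2→P gives 8>3]
(B,Q,Z): not NE [P3→Y gives 9>2]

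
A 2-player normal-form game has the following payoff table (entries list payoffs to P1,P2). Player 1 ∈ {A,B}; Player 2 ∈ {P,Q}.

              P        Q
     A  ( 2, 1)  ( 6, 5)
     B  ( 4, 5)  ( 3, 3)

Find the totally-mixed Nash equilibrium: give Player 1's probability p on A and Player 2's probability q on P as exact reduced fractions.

P1 mixes 1/3 on A; P2 mixes 3/5 on P

P1 indiff ⇒ q·2+(1-q)·6 = q·4+(1-q)·3 ⇒ q(-2) = (1-q)(-3) ⇒ q = 3/5
P2 indiff ⇒ p·1+(1-p)·5 = p·5+(1-p)·3 ⇒ p(-4) = (1-p)(-2) ⇒ p = 1/3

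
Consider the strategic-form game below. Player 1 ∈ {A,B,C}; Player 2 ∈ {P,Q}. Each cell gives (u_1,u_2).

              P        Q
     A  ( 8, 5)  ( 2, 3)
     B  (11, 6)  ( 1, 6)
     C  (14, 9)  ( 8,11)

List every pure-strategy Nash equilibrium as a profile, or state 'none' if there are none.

(A,P): not NE [P1→C gives 14>8]
(A,Q): not NE [P1→C gives 8>2; P2→P gives 5>3]
(B,P): not NE [P1→C gives 14>11]
(B,Q): not NE [P1→C gives 8>1]
(C,P): not NE [P2→Q gives 11>9]
(C,Q): NE

Nash profiles: (C,Q)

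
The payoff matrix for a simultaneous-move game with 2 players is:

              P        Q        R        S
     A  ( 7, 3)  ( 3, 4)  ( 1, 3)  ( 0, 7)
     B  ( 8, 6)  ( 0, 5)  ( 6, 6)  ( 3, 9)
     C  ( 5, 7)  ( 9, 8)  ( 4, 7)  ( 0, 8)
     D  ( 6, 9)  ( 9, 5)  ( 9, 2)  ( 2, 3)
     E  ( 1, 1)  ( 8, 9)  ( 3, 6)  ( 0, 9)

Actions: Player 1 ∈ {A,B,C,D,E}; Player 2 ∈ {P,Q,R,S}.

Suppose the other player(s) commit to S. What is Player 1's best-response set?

u_1(A vs S) = 0
u_1(B vs S) = 3
u_1(C vs S) = 0
u_1(D vs S) = 2
u_1(E vs S) = 0
max payoff 3 at {B}

P1 best: {B}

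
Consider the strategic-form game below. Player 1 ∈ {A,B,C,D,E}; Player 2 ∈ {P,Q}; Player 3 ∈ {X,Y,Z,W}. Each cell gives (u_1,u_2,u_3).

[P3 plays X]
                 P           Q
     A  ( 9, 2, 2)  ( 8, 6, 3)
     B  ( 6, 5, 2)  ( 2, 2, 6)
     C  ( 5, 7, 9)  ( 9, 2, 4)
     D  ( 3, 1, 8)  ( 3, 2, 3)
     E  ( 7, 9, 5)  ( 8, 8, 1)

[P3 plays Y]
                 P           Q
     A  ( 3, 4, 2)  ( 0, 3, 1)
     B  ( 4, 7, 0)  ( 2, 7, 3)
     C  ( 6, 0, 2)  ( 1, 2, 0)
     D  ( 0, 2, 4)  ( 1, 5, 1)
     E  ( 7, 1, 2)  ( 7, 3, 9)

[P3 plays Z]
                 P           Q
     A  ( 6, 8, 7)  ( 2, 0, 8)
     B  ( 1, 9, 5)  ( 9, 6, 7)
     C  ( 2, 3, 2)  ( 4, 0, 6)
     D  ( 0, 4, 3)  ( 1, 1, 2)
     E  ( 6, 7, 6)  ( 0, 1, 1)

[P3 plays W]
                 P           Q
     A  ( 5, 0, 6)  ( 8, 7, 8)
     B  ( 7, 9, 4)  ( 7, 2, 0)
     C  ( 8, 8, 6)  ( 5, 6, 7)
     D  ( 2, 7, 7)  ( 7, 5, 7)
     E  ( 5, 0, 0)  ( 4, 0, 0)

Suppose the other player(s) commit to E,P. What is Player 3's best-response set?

BR_3 = {Z}

u_3(X vs E,P) = 5
u_3(Y vs E,P) = 2
u_3(Z vs E,P) = 6
u_3(W vs E,P) = 0
max payoff 6 at {Z}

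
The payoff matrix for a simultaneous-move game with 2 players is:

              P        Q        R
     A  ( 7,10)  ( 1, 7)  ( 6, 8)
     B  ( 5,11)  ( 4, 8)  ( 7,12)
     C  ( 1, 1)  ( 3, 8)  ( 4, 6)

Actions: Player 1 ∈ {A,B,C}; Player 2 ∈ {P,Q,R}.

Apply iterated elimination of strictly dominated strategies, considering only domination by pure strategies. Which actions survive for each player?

P1 drop C (B beats it: P:5>1 Q:4>3 R:7>4)
P2 drop Q (P beats it: A:10>7 B:11>8)
P1→{A,B} P2→{P,R}

Remaining: P1:{A,B} P2:{P,R}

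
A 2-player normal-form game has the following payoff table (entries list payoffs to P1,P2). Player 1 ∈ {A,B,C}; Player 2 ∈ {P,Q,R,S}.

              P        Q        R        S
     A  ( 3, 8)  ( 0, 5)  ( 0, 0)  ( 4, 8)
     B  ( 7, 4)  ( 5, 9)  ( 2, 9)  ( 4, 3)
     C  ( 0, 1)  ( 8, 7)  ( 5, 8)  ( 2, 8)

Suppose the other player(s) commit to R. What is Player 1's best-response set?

u_1(A vs R) = 0
u_1(B vs R) = 2
u_1(C vs R) = 5
max payoff 5 at {C}

argmax u_1 = {C}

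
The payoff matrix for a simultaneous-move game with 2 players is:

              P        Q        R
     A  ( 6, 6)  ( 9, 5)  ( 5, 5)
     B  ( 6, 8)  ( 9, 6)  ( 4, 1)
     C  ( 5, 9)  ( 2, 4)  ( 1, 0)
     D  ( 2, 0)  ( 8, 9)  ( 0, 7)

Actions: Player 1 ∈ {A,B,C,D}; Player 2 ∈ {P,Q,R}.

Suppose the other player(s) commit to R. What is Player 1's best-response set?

argmax u_1 = {A}

u_1(A vs R) = 5
u_1(B vs R) = 4
u_1(C vs R) = 1
u_1(D vs R) = 0
max payoff 5 at {A}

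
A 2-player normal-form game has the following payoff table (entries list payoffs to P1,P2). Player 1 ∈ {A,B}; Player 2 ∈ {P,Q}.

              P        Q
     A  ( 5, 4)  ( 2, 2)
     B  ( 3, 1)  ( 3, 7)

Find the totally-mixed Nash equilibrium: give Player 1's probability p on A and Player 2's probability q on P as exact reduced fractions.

P1 indiff ⇒ q·5+(1-q)·2 = q·3+(1-q)·3 ⇒ q(2) = (1-q)(1) ⇒ q = 1/3
P2 indiff ⇒ p·4+(1-p)·1 = p·2+(1-p)·7 ⇒ p(2) = (1-p)(6) ⇒ p = 3/4

(p,q) = (3/4, 1/3)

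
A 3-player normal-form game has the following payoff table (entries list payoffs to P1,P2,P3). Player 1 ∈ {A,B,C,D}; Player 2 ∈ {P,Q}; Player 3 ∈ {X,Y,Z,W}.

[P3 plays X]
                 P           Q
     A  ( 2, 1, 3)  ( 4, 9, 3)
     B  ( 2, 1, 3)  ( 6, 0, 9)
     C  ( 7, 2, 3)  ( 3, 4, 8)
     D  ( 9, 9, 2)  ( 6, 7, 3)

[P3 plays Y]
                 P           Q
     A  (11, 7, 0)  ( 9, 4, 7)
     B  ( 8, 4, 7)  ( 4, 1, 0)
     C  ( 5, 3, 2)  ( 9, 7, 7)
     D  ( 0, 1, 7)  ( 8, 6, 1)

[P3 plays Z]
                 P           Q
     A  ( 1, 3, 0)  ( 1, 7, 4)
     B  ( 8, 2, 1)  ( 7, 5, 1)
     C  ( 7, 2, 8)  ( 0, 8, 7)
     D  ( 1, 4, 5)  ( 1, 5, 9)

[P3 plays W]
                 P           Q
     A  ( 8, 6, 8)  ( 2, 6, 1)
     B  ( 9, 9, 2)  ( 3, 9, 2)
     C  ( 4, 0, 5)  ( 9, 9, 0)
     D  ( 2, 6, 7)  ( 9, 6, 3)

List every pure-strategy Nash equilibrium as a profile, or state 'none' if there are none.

(A,P,X): not NE [P1→D gives 9>2; P2→Q gives 9>1; P3→W gives 8>3]
(A,P,Y): not NE [P3→W gives 8>0]
(A,P,Z): not NE [P1→B gives 8>1; P2→Q gives 7>3; P3→W gives 8>0]
(A,P,W): not NE [P1→B gives 9>8]
(A,Q,X): not NE [P1→D gives 6>4; P3→Y gives 7>3]
(A,Q,Y): not NE [P2→P gives 7>4]
(A,Q,Z): not NE [P1→B gives 7>1; P3→Y gives 7>4]
(A,Q,W): not NE [P1→D gives 9>2; P3→Y gives 7>1]
(B,P,X): not NE [P1→D gives 9>2; P3→Y gives 7>3]
(B,P,Y): not NE [P1→A gives 11>8]
(B,P,Z): not NE [P2→Q gives 5>2; P3→Y gives 7>1]
(B,P,W): not NE [P3→Y gives 7>2]
(B,Q,X): not NE [P2→P gives 1>0]
(B,Q,Y): not NE [P1→C gives 9>4; P2→P gives 4>1; P3→X gives 9>0]
(B,Q,Z): not NE [P3→X gives 9>1]
(B,Q,W): not NE [P1→D gives 9>3; P3→X gives 9>2]
(C,P,X): not NE [P1→D gives 9>7; P2→Q gives 4>2; P3→Z gives 8>3]
(C,P,Y): not NE [P1→A gives 11>5; P2→Q gives 7>3; P3→Z gives 8>2]
(C,P,Z): not NE [P1→B gives 8>7; P2→Q gives 8>2]
(C,P,W): not NE [P1→B gives 9>4; P2→Q gives 9>0; P3→Z gives 8>5]
(C,Q,X): not NE [P1→D gives 6>3]
(C,Q,Y): not NE [P3→X gives 8>7]
(C,Q,Z): not NE [P1→B gives 7>0; P3→X gives 8>7]
(C,Q,W): not NE [P3→X gives 8>0]
(D,P,X): not NE [P3→W gives 7>2]
(D,P,Y): not NE [P1→A gives 11>0; P2→Q gives 6>1]
(D,P,Z): not NE [P1→B gives 8>1; P2→Q gives 5>4; P3→W gives 7>5]
(D,P,W): not NE [P1→B gives 9>2]
(D,Q,X): not NE [P2→P gives 9>7; P3→Z gives 9>3]
(D,Q,Y): not NE [P1→C gives 9>8; P3→Z gives 9>1]
(D,Q,Z): not NE [P1→B gives 7>1]
(D,Q,W): not NE [P3→Z gives 9>3]

No pure NE.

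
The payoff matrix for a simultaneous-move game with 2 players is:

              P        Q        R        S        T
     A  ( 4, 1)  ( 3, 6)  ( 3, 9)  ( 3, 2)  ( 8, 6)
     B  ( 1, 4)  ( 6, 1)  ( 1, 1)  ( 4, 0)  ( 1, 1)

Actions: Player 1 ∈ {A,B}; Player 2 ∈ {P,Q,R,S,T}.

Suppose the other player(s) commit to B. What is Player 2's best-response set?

u_2(P vs B) = 4
u_2(Q vs B) = 1
u_2(R vs B) = 1
u_2(S vs B) = 0
u_2(T vs B) = 1
max payoff 4 at {P}

argmax u_2 = {P}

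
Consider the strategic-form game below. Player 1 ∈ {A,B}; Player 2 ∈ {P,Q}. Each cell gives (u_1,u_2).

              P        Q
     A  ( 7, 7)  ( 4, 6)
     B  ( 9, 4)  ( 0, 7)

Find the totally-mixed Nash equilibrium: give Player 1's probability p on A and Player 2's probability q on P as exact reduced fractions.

P1 indiff ⇒ q·7+(1-q)·4 = q·9+(1-q)·0 ⇒ q(-2) = (1-q)(-4) ⇒ q = 2/3
P2 indiff ⇒ p·7+(1-p)·4 = p·6+(1-p)·7 ⇒ p(1) = (1-p)(3) ⇒ p = 3/4

(p,q) = (3/4, 2/3)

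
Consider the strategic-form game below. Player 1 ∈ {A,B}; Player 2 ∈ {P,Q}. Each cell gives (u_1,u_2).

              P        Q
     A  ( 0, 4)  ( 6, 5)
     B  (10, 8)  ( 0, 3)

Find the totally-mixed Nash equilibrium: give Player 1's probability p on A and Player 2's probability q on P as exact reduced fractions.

P1 indiff ⇒ q·0+(1-q)·6 = q·10+(1-q)·0 ⇒ q(-10) = (1-q)(-6) ⇒ q = 3/8
P2 indiff ⇒ p·4+(1-p)·8 = p·5+(1-p)·3 ⇒ p(-1) = (1-p)(-5) ⇒ p = 5/6

P1 mixes 5/6 on A; P2 mixes 3/8 on P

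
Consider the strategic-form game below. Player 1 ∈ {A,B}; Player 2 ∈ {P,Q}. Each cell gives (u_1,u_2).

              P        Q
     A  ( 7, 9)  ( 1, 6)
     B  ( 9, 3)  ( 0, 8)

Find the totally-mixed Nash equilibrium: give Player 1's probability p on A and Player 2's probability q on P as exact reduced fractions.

P1 indiff ⇒ q·7+(1-q)·1 = q·9+(1-q)·0 ⇒ q(-2) = (1-q)(-1) ⇒ q = 1/3
P2 indiff ⇒ p·9+(1-p)·3 = p·6+(1-p)·8 ⇒ p(3) = (1-p)(5) ⇒ p = 5/8

p=5/8, q=1/3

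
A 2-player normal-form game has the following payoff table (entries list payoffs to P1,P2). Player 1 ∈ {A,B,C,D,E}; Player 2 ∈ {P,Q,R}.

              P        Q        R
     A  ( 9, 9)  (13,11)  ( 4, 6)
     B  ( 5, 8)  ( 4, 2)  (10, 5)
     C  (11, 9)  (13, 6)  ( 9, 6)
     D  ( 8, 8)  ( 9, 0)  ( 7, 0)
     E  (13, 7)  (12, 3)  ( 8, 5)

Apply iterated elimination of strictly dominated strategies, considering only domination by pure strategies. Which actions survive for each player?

Survivors P1:{A,C,E} P2:{P,Q}

P1 drop D (C beats it: P:11>8 Q:13>9 R:9>7)
P2 drop R (P beats it: A:9>6 B:8>5 C:9>6 E:7>5)
P1 drop B (A beats it: P:9>5 Q:13>4)
P1→{A,C,E} P2→{P,Q}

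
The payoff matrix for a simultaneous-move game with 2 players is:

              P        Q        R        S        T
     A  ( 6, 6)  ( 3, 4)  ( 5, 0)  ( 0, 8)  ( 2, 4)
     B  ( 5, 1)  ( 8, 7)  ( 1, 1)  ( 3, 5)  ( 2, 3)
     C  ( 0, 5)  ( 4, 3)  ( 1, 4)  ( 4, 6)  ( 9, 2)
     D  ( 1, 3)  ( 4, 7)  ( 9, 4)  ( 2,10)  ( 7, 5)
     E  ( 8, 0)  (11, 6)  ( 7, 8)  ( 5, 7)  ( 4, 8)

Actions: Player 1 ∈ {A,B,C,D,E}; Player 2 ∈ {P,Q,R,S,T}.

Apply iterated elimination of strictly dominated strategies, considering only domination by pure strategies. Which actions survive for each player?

Remaining: P1:{C,D,E} P2:{R,S,T}

P1 drop A (E beats it: P:8>6 Q:11>3 R:7>5 S:5>0 T:4>2)
P1 drop B (E beats it: P:8>5 Q:11>8 R:7>1 S:5>3 T:4>2)
P2 drop P (S beats it: C:6>5 D:10>3 E:7>0)
P2 drop Q (S beats it: C:6>3 D:10>7 E:7>6)
P1→{C,D,E} P2→{R,S,T}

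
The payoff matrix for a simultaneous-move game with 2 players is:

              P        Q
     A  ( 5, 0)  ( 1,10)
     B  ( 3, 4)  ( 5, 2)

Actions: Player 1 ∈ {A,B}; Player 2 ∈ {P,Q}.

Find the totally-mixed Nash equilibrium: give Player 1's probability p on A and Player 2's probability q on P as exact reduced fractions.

(p,q) = (1/6, 2/3)

P1 indiff ⇒ q·5+(1-q)·1 = q·3+(1-q)·5 ⇒ q(2) = (1-q)(4) ⇒ q = 2/3
P2 indiff ⇒ p·0+(1-p)·4 = p·10+(1-p)·2 ⇒ p(-10) = (1-p)(-2) ⇒ p = 1/6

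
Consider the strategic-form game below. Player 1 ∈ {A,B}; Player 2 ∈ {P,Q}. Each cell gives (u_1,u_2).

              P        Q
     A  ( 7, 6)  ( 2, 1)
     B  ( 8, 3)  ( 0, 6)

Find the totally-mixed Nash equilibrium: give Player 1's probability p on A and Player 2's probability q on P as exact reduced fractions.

P1 indiff ⇒ q·7+(1-q)·2 = q·8+(1-q)·0 ⇒ q(-1) = (1-q)(-2) ⇒ q = 2/3
P2 indiff ⇒ p·6+(1-p)·3 = p·1+(1-p)·6 ⇒ p(5) = (1-p)(3) ⇒ p = 3/8

(p,q) = (3/8, 2/3)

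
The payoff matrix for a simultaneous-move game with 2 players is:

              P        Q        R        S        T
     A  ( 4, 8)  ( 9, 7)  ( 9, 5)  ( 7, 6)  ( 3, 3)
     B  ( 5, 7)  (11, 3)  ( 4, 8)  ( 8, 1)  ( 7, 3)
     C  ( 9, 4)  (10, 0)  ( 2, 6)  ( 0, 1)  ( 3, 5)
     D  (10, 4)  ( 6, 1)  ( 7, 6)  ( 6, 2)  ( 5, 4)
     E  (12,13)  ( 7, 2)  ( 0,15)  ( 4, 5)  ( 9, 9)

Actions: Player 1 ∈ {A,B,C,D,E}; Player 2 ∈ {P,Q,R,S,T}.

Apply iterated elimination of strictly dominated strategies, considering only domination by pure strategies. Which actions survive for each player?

Remaining: P1:{A,D,E} P2:{P,R}

P2 drop Q (P beats it: A:8>7 B:7>3 C:4>0 D:4>1 E:13>2)
P1 drop C (D beats it: P:10>9 R:7>2 S:6>0 T:5>3)
P2 drop S (P beats it: A:8>6 B:7>1 D:4>2 E:13>5)
P2 drop T (R beats it: A:5>3 B:8>3 D:6>4 E:15>9)
P1 drop B (D beats it: P:10>5 R:7>4)
P1→{A,D,E} P2→{P,R}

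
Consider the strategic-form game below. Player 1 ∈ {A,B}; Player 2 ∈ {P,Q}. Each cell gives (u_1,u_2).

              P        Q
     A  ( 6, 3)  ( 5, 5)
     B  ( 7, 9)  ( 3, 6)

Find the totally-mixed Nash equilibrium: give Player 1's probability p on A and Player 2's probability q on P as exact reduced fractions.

P1 indiff ⇒ q·6+(1-q)·5 = q·7+(1-q)·3 ⇒ q(-1) = (1-q)(-2) ⇒ q = 2/3
P2 indiff ⇒ p·3+(1-p)·9 = p·5+(1-p)·6 ⇒ p(-2) = (1-p)(-3) ⇒ p = 3/5

P1 mixes 3/5 on A; P2 mixes 2/3 on P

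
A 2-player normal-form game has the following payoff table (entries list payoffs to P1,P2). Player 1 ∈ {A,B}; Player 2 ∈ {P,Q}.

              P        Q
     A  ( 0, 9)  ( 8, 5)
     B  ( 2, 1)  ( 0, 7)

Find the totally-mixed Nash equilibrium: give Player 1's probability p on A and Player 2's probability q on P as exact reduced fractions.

P1 mixes 3/5 on A; P2 mixes 4/5 on P

P1 indiff ⇒ q·0+(1-q)·8 = q·2+(1-q)·0 ⇒ q(-2) = (1-q)(-8) ⇒ q = 4/5
P2 indiff ⇒ p·9+(1-p)·1 = p·5+(1-p)·7 ⇒ p(4) = (1-p)(6) ⇒ p = 3/5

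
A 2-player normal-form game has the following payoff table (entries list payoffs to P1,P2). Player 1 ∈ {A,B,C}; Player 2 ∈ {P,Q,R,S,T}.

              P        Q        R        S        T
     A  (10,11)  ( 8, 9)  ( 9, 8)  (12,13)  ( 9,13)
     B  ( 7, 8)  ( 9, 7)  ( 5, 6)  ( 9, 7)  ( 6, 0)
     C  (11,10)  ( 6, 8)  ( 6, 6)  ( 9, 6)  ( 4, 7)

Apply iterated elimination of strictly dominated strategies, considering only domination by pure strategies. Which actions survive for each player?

Survivors P1:{A,C} P2:{P,S,T}

P2 drop Q (P beats it: A:11>9 B:8>7 C:10>8)
P1 drop B (A beats it: P:10>7 R:9>5 S:12>9 T:9>6)
P2 drop R (P beats it: A:11>8 C:10>6)
P1→{A,C} P2→{P,S,T}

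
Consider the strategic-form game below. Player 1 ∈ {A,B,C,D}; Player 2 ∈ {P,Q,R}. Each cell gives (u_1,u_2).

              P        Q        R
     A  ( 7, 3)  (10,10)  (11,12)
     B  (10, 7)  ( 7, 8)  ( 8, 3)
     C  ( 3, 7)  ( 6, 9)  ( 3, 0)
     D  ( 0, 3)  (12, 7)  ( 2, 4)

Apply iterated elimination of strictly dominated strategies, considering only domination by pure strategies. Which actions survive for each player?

P1 drop C (A beats it: P:7>3 Q:10>6 R:11>3)
P2 drop P (Q beats it: A:10>3 B:8>7 D:7>3)
P1 drop B (A beats it: Q:10>7 R:11>8)
P1→{A,D} P2→{Q,R}

IESDS → P1:{A,D} P2:{Q,R}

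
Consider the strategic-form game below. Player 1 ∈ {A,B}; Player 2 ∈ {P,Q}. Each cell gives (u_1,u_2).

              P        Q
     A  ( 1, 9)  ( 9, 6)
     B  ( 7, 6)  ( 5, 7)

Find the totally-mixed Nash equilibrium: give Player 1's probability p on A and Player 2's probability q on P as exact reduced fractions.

P1 mixes 1/4 on A; P2 mixes 2/5 on P

P1 indiff ⇒ q·1+(1-q)·9 = q·7+(1-q)·5 ⇒ q(-6) = (1-q)(-4) ⇒ q = 2/5
P2 indiff ⇒ p·9+(1-p)·6 = p·6+(1-p)·7 ⇒ p(3) = (1-p)(1) ⇒ p = 1/4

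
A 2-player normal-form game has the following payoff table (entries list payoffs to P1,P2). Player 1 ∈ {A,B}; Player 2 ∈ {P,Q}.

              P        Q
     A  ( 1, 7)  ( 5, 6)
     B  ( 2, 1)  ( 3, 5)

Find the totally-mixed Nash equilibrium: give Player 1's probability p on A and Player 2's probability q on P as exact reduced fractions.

P1 indiff ⇒ q·1+(1-q)·5 = q·2+(1-q)·3 ⇒ q(-1) = (1-q)(-2) ⇒ q = 2/3
P2 indiff ⇒ p·7+(1-p)·1 = p·6+(1-p)·5 ⇒ p(1) = (1-p)(4) ⇒ p = 4/5

p=4/5, q=2/3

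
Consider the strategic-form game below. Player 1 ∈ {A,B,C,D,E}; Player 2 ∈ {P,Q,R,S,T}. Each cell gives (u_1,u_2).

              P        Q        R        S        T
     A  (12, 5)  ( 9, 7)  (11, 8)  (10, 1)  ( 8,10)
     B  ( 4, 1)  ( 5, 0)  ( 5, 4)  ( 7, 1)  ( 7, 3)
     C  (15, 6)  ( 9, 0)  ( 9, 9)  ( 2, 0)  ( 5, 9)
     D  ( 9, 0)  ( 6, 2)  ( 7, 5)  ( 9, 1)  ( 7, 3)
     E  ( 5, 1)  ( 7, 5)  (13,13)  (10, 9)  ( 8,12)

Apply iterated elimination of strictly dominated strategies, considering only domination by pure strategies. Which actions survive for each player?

P1 drop B (A beats it: P:12>4 Q:9>5 R:11>5 S:10>7 T:8>7)
P1 drop D (A beats it: P:12>9 Q:9>6 R:11>7 S:10>9 T:8>7)
P2 drop P (R beats it: A:8>5 C:9>6 E:13>1)
P2 drop Q (R beats it: A:8>7 C:9>0 E:13>5)
P1 drop C (A beats it: R:11>9 S:10>2 T:8>5)
P2 drop S (R beats it: A:8>1 E:13>9)
P1→{A,E} P2→{R,T}

Survivors P1:{A,E} P2:{R,T}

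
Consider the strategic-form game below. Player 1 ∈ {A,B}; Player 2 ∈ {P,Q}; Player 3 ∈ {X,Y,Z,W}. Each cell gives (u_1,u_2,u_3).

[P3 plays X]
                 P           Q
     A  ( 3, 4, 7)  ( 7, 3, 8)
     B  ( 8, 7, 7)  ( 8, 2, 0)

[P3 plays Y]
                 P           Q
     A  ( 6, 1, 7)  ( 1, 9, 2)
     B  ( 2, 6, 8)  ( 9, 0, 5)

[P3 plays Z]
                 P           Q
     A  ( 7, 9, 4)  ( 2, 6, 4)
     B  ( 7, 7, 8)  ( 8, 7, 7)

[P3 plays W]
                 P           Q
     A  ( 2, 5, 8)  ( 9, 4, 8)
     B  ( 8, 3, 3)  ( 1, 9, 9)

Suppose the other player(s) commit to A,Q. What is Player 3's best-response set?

argmax u_3 = {X,W}

u_3(X vs A,Q) = 8
u_3(Y vs A,Q) = 2
u_3(Z vs A,Q) = 4
u_3(W vs A,Q) = 8
max payoff 8 at {X,W}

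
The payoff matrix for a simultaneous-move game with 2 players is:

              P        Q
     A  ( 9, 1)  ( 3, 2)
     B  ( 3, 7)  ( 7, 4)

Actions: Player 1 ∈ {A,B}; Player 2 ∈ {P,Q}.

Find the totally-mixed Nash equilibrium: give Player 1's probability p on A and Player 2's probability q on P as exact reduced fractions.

p=3/4, q=2/5

P1 indiff ⇒ q·9+(1-q)·3 = q·3+(1-q)·7 ⇒ q(6) = (1-q)(4) ⇒ q = 2/5
P2 indiff ⇒ p·1+(1-p)·7 = p·2+(1-p)·4 ⇒ p(-1) = (1-p)(-3) ⇒ p = 3/4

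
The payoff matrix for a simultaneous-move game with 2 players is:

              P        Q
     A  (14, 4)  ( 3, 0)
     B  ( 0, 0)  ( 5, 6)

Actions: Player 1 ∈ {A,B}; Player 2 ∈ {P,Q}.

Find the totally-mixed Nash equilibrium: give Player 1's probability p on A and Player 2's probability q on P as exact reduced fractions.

P1 indiff ⇒ q·14+(1-q)·3 = q·0+(1-q)·5 ⇒ q(14) = (1-q)(2) ⇒ q = 1/8
P2 indiff ⇒ p·4+(1-p)·0 = p·0+(1-p)·6 ⇒ p(4) = (1-p)(6) ⇒ p = 3/5

(p,q) = (3/5, 1/8)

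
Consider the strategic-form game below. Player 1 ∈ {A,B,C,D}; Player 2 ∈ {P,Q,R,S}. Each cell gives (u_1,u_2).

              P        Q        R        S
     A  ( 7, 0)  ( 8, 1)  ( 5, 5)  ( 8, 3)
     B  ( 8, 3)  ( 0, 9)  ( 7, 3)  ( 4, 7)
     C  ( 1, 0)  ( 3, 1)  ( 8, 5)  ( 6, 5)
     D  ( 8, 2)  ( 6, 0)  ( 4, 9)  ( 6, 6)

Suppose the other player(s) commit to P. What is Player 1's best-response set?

P1 best: {B,D}

u_1(A vs P) = 7
u_1(B vs P) = 8
u_1(C vs P) = 1
u_1(D vs P) = 8
max payoff 8 at {B,D}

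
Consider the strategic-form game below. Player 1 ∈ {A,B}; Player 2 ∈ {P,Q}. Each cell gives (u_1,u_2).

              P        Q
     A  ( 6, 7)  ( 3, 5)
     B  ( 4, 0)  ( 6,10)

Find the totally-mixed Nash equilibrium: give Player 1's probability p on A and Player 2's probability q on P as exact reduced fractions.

(p,q) = (5/6, 3/5)

P1 indiff ⇒ q·6+(1-q)·3 = q·4+(1-q)·6 ⇒ q(2) = (1-q)(3) ⇒ q = 3/5
P2 indiff ⇒ p·7+(1-p)·0 = p·5+(1-p)·10 ⇒ p(2) = (1-p)(10) ⇒ p = 5/6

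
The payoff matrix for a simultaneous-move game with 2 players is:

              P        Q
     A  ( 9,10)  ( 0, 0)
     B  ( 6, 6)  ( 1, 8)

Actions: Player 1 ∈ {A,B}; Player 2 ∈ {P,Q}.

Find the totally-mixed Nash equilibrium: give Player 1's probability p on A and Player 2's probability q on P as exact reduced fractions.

P1 mixes 1/6 on A; P2 mixes 1/4 on P

P1 indiff ⇒ q·9+(1-q)·0 = q·6+(1-q)·1 ⇒ q(3) = (1-q)(1) ⇒ q = 1/4
P2 indiff ⇒ p·10+(1-p)·6 = p·0+(1-p)·8 ⇒ p(10) = (1-p)(2) ⇒ p = 1/6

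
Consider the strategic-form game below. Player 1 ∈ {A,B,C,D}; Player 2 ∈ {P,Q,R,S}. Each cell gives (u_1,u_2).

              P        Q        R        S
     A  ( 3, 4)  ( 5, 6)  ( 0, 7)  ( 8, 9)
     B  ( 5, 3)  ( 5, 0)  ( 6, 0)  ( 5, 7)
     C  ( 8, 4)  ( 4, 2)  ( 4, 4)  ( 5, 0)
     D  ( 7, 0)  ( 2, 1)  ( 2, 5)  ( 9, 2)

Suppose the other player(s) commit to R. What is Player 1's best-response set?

u_1(A vs R) = 0
u_1(B vs R) = 6
u_1(C vs R) = 4
u_1(D vs R) = 2
max payoff 6 at {B}

argmax u_1 = {B}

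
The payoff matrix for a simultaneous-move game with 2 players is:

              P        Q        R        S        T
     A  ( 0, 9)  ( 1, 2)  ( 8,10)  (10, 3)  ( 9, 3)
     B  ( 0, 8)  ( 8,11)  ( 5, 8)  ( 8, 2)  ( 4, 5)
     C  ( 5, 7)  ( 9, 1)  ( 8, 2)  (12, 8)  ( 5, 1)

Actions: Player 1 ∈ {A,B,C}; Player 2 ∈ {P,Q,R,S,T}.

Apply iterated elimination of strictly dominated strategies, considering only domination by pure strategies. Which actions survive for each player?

P1 drop B (C beats it: P:5>0 Q:9>8 R:8>5 S:12>8 T:5>4)
P2 drop Q (P beats it: A:9>2 C:7>1)
P2 drop T (P beats it: A:9>3 C:7>1)
P1→{A,C} P2→{P,R,S}

Remaining: P1:{A,C} P2:{P,R,S}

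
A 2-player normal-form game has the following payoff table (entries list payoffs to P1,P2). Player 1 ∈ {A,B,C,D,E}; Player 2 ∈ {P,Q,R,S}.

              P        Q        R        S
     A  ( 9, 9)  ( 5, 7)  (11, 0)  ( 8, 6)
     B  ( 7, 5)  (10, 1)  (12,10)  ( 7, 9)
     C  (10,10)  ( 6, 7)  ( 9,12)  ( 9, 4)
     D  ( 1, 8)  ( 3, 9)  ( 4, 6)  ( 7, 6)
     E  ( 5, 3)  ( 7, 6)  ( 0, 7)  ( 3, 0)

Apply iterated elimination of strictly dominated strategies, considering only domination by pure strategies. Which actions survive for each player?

P1 drop D (A beats it: P:9>1 Q:5>3 R:11>4 S:8>7)
P1 drop E (B beats it: P:7>5 Q:10>7 R:12>0 S:7>3)
P2 drop Q (P beats it: A:9>7 B:5>1 C:10>7)
P1→{A,B,C} P2→{P,R,S}

IESDS → P1:{A,B,C} P2:{P,R,S}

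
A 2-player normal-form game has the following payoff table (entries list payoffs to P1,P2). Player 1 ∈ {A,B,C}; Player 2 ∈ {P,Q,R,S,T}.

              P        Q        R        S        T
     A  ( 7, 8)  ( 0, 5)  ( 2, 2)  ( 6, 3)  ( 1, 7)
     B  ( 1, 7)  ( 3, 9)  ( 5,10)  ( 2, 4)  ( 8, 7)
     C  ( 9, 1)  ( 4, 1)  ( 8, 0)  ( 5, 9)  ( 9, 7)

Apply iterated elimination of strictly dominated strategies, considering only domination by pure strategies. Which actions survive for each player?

Remaining: P1:{A,C} P2:{P,S,T}

P1 drop B (C beats it: P:9>1 Q:4>3 R:8>5 S:5>2 T:9>8)
P2 drop Q (T beats it: A:7>5 C:7>1)
P2 drop R (P beats it: A:8>2 C:1>0)
P1→{A,C} P2→{P,S,T}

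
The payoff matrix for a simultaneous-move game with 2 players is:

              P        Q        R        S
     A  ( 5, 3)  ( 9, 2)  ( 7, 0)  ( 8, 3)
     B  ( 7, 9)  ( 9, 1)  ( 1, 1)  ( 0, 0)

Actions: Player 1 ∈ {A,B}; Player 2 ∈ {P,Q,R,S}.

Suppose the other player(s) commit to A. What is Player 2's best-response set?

u_2(P vs A) = 3
u_2(Q vs A) = 2
u_2(R vs A) = 0
u_2(S vs A) = 3
max payoff 3 at {P,S}

argmax u_2 = {P,S}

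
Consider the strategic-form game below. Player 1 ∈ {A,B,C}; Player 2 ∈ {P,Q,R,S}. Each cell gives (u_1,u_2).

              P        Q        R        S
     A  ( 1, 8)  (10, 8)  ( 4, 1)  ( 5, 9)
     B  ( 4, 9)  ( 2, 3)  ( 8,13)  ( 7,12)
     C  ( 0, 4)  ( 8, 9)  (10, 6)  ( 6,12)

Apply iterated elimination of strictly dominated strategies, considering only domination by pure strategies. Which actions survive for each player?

P2 drop P (S beats it: A:9>8 B:12>9 C:12>4)
P2 drop Q (S beats it: A:9>8 B:12>3 C:12>9)
P1 drop A (B beats it: R:8>4 S:7>5)
P1→{B,C} P2→{R,S}

Remaining: P1:{B,C} P2:{R,S}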